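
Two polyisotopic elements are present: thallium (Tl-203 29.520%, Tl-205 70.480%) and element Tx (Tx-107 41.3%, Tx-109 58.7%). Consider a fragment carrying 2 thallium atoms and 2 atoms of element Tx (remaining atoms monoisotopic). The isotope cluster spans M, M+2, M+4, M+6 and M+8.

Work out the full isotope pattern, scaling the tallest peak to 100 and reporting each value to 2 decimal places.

3.87 : 29.47 : 82.38 : 100.00 : 44.55

Thallium pattern (n=2): 0.08714304 : 0.41611392 : 0.49674304
Element Tx pattern (n=2): 0.170569 : 0.484862 : 0.344569
Convolve the two distributions (both contribute in 2-u steps):
  M: 0.08714304×0.170569 = 0.014864
  M+2: 0.08714304×0.484862 + 0.41611392×0.170569 = 0.113228
  M+4: 0.08714304×0.344569 + 0.41611392×0.484862 + 0.49674304×0.170569 = 0.316514
  M+6: 0.41611392×0.344569 + 0.49674304×0.484862 = 0.384232
  M+8: 0.49674304×0.344569 = 0.171162
Scale to base peak (0.384232) = 100: 3.87 : 29.47 : 82.38 : 100.00 : 44.55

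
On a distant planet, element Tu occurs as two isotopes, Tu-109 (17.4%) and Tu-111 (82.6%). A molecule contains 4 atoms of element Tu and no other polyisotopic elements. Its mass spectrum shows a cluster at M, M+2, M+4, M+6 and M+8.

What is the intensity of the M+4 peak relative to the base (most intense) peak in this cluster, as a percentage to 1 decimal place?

26.6%

Binomial terms of (0.174 + 0.826)^4: M 0.0009, M+2 0.0174, M+4 0.1239, M+6 0.3922, M+8 0.4655 → M+8 is the base peak.
P(M+8) = C(4,4) × 0.174^0 × 0.826^4 = 1 × 1.0000 × 0.46550054 = 0.465501 (base)
P(M+4) = C(4,2) × 0.174^2 × 0.826^2 = 6 × 0.030276 × 0.682276 = 0.123940
Relative intensity = 0.123940 / 0.465501 × 100 = 26.6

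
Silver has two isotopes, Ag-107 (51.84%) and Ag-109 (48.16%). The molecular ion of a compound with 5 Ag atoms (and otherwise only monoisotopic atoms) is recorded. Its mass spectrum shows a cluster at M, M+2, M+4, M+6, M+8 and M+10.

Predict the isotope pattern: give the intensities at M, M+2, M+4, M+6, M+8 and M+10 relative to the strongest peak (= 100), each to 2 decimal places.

11.59 : 53.82 : 100.00 : 92.90 : 43.15 : 8.02

Expanding (0.5184 + 0.4816)^5:
P(M) = 0.5184^5 = 0.037439
P(M+2) = 5 × 0.5184^4 × 0.4816^1 = 0.173907
P(M+4) = 10 × 0.5184^3 × 0.4816^2 = 0.323123
P(M+6) = 10 × 0.5184^2 × 0.4816^3 = 0.300185
P(M+8) = 5 × 0.5184^1 × 0.4816^4 = 0.139438
P(M+10) = 0.4816^5 = 0.025908
The M+4 peak is largest (0.323123); scaling to 100 gives 11.59 : 53.82 : 100.00 : 92.90 : 43.15 : 8.02.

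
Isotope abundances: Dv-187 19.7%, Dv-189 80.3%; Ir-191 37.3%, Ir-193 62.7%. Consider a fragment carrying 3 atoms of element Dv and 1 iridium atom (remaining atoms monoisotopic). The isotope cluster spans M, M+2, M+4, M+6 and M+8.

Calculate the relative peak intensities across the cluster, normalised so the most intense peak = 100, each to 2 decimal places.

0.66 : 9.18 : 46.47 : 100.00 : 75.14

Element Dv pattern (n=3): 0.00764537 : 0.09349088 : 0.38108212 : 0.51778163
Iridium pattern (n=1): 0.3730 : 0.6270
Convolve the two distributions (both contribute in 2-u steps):
  M: 0.00764537×0.3730 = 0.002852
  M+2: 0.00764537×0.6270 + 0.09349088×0.3730 = 0.039666
  M+4: 0.09349088×0.6270 + 0.38108212×0.3730 = 0.200762
  M+6: 0.38108212×0.6270 + 0.51778163×0.3730 = 0.432071
  M+8: 0.51778163×0.6270 = 0.324649
Scale to base peak (0.432071) = 100: 0.66 : 9.18 : 46.47 : 100.00 : 75.14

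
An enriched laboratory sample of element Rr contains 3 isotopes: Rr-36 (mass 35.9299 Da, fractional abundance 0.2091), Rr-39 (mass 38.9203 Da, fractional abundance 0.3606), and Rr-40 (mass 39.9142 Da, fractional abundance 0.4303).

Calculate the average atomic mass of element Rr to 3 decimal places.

38.723 Da

Weight each isotope mass by its fractional abundance: 0.2091 × 35.9299 + 0.3606 × 38.9203 + 0.4303 × 39.9142
= 7.51294 + 14.03466 + 17.17508 = 38.72268 Da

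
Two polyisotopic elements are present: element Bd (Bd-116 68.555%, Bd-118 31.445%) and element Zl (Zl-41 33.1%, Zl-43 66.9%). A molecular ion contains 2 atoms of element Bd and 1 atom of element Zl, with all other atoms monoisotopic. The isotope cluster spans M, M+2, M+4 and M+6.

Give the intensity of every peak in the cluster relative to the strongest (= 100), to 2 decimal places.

34.03 : 100.00 : 70.26 : 14.47

Element Bd pattern (n=2): 0.4699788 : 0.43114239 : 0.0988788
Element Zl pattern (n=1): 0.3310 : 0.6690
Convolve the two distributions (both contribute in 2-u steps):
  M: 0.4699788×0.3310 = 0.155563
  M+2: 0.4699788×0.6690 + 0.43114239×0.3310 = 0.457124
  M+4: 0.43114239×0.6690 + 0.0988788×0.3310 = 0.321163
  M+6: 0.0988788×0.6690 = 0.066150
Scale to base peak (0.457124) = 100: 34.03 : 100.00 : 70.26 : 14.47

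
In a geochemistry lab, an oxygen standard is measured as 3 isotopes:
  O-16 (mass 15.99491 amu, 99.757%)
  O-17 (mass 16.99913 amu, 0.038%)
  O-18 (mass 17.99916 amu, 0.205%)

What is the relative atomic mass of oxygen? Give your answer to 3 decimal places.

Weight each isotope mass by its fractional abundance: 0.99757 × 15.99491 + 0.00038 × 16.99913 + 0.00205 × 17.99916
= 15.956042 + 0.006460 + 0.036898 = 15.999400 amu

15.999 amu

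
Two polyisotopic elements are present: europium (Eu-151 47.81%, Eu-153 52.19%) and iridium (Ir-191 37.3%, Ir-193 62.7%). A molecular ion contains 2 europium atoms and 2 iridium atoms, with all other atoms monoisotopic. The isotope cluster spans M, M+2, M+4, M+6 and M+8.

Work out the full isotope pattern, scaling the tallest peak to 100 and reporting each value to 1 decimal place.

Europium pattern (n=2): 0.22857961 : 0.49904078 : 0.27237961
Iridium pattern (n=2): 0.139129 : 0.467742 : 0.393129
Convolve the two distributions (both contribute in 2-u steps):
  M: 0.22857961×0.139129 = 0.031802
  M+2: 0.22857961×0.467742 + 0.49904078×0.139129 = 0.176347
  M+4: 0.22857961×0.393129 + 0.49904078×0.467742 + 0.27237961×0.139129 = 0.361180
  M+6: 0.49904078×0.393129 + 0.27237961×0.467742 = 0.323591
  M+8: 0.27237961×0.393129 = 0.107080
Scale to base peak (0.361180) = 100: 8.8 : 48.8 : 100.0 : 89.6 : 29.6

8.8 : 48.8 : 100.0 : 89.6 : 29.6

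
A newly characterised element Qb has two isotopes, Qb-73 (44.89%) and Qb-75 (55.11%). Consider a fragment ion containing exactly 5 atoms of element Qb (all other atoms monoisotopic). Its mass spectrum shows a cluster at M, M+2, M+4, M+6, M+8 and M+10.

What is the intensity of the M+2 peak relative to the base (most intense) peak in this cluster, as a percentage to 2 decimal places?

Binomial terms of (0.4489 + 0.5511)^5: M 0.0182, M+2 0.1119, M+4 0.2747, M+6 0.3373, M+8 0.2070, M+10 0.0508 → M+6 is the base peak.
P(M+6) = C(5,3) × 0.4489^2 × 0.5511^3 = 10 × 0.20151121 × 0.16737525 = 0.337280 (base)
P(M+2) = C(5,1) × 0.4489^4 × 0.5511^1 = 5 × 0.04060677 × 0.5511 = 0.111892
Relative intensity = 0.111892 / 0.337280 × 100 = 33.17

33.17%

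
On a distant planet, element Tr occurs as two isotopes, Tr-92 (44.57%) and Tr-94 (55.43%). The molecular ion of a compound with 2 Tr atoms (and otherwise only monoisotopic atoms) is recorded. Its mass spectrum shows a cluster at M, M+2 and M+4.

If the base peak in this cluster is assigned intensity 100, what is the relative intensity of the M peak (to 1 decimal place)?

40.2

(0.4457 + 0.5543)^2 gives M 0.1986, M+2 0.4941, M+4 0.3072; the largest is M+2.
P(M+2) = C(2,1) × 0.4457^1 × 0.5543^1 = 2 × 0.4457 × 0.5543 = 0.494103 (base)
P(M) = C(2,0) × 0.4457^2 × 0.5543^0 = 1 × 0.19864849 × 1.0000 = 0.198648
Relative intensity = 0.198648 / 0.494103 × 100 = 40.2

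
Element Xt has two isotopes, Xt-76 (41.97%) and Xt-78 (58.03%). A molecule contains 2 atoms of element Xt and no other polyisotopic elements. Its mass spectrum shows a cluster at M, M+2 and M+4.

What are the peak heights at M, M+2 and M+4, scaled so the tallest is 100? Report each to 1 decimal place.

36.2 : 100.0 : 69.1

The 2 Xt atoms are independent, so intensities follow the terms of (0.4197 + 0.5803)^2.
P(M) = 0.4197^2 = 0.176148
P(M+2) = 2 × 0.4197^1 × 0.5803^1 = 0.487104
P(M+4) = 0.5803^2 = 0.336748
The M+2 peak is largest (0.487104); scaling to 100 gives 36.2 : 100.0 : 69.1.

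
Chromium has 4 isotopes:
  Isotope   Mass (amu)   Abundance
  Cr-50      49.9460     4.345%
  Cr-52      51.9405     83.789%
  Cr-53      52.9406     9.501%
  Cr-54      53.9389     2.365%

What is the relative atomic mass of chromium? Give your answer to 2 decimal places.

Ar = Σ fᵢ·mᵢ = 0.04345 × 49.9460 + 0.83789 × 51.9405 + 0.09501 × 52.9406 + 0.02365 × 53.9389
= 2.17015 + 43.52043 + 5.02989 + 1.27565 = 51.99612 amu

52.00 amu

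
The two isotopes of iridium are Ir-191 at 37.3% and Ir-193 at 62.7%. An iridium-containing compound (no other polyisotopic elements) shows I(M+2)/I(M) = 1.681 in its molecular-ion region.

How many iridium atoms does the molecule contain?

With n Ir atoms, P(M+2)/P(M) = C(n,1)·p^(n−1)q / p^n = n·q/p = n · 0.627/0.373.
n = 1.681 × 0.373/0.627 = 1.00 ≈ 1

1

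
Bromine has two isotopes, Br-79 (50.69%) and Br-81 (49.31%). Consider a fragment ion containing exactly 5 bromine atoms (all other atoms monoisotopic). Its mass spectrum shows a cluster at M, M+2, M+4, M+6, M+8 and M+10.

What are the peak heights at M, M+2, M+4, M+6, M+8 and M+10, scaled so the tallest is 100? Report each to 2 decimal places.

10.57 : 51.40 : 100.00 : 97.28 : 47.31 : 9.21

Each Br atom is independently Br-79 (p = 0.5069) or Br-81 (q = 0.4931); the cluster is the binomial expansion (p + q)^5.
P(M) = 0.5069^5 = 0.033467
P(M+2) = 5 × 0.5069^4 × 0.4931^1 = 0.162777
P(M+4) = 10 × 0.5069^3 × 0.4931^2 = 0.316692
P(M+6) = 10 × 0.5069^2 × 0.4931^3 = 0.308070
P(M+8) = 5 × 0.5069^1 × 0.4931^4 = 0.149842
P(M+10) = 0.4931^5 = 0.029152
The M+4 peak is largest (0.316692); scaling to 100 gives 10.57 : 51.40 : 100.00 : 97.28 : 47.31 : 9.21.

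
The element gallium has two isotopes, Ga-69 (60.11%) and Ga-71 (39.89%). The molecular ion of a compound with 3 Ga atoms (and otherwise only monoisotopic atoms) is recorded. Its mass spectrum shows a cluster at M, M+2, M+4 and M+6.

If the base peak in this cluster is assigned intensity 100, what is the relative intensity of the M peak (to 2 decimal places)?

50.23

(0.6011 + 0.3989)^3 gives M 0.2172, M+2 0.4324, M+4 0.2869, M+6 0.0635; the largest is M+2.
P(M+2) = C(3,1) × 0.6011^2 × 0.3989^1 = 3 × 0.36132121 × 0.3989 = 0.432393 (base)
P(M) = C(3,0) × 0.6011^3 × 0.3989^0 = 1 × 0.21719018 × 1.0000 = 0.217190
Relative intensity = 0.217190 / 0.432393 × 100 = 50.23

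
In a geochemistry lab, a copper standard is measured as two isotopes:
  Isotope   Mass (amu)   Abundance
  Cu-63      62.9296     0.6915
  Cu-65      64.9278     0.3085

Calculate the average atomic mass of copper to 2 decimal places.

63.55 amu

Weight each isotope mass by its fractional abundance: 0.6915 × 62.9296 + 0.3085 × 64.9278
= 43.51582 + 20.03023 = 63.54605 amu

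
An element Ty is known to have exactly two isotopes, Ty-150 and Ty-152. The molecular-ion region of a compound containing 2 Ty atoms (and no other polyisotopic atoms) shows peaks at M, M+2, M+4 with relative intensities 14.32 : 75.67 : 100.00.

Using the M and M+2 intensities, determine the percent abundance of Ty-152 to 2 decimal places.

Let p = fractional abundance of Ty-150. I(M+2)/I(M) = [C(2,1)·p^1·(1−p)] / p^2 = 2·(1−p)/p = 75.67/14.32 = 5.2842
(1−p)/p = 5.2842/2 = 2.6421  ⇒  p = 1/(1 + 2.6421) = 0.2746
Ty-150: 27.46%, Ty-152: 72.54%.

72.54%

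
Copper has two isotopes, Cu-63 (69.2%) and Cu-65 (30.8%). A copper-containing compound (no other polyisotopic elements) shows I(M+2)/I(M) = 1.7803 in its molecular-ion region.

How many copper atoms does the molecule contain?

The M+2/M ratio from n Cu atoms is n · q/p = n · 0.308/0.692.
n = 1.7803 × 0.692/0.308 = 4.00 ≈ 4

4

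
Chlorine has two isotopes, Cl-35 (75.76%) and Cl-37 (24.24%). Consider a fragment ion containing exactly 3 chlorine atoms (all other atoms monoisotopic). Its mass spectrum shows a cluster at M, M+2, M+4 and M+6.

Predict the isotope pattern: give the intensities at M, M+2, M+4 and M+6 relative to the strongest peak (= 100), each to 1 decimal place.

100.0 : 96.0 : 30.7 : 3.3

Expanding (0.7576 + 0.2424)^3:
P(M) = 0.7576^3 = 0.434830
P(M+2) = 3 × 0.7576^2 × 0.2424^1 = 0.417382
P(M+4) = 3 × 0.7576^1 × 0.2424^2 = 0.133545
P(M+6) = 0.2424^3 = 0.014243
The M peak is largest (0.434830); scaling to 100 gives 100.0 : 96.0 : 30.7 : 3.3.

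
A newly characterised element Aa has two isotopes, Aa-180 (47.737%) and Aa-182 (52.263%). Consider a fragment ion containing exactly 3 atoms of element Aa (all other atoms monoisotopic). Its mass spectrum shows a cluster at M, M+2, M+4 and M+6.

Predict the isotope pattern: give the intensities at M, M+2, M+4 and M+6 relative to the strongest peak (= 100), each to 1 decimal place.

27.8 : 91.3 : 100.0 : 36.5

Expanding (0.47737 + 0.52263)^3:
P(M) = 0.47737^3 = 0.108784
P(M+2) = 3 × 0.47737^2 × 0.52263^1 = 0.357294
P(M+4) = 3 × 0.47737^1 × 0.52263^2 = 0.391170
P(M+6) = 0.52263^3 = 0.142752
The M+4 peak is largest (0.391170); scaling to 100 gives 27.8 : 91.3 : 100.0 : 36.5.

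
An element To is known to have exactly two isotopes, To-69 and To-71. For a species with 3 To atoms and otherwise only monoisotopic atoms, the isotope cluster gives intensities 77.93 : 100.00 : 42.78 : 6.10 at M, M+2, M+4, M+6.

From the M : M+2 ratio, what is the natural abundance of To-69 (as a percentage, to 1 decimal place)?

Write p for the To-69 fraction. I(M+2)/I(M) = [C(3,1)·p^2·(1−p)] / p^3 = 3·(1−p)/p = 100.00/77.93 = 1.2832
(1−p)/p = 1.2832/3 = 0.4277  ⇒  p = 1/(1 + 0.4277) = 0.7004
To-69: 70.0%, To-71: 30.0%.

70.0%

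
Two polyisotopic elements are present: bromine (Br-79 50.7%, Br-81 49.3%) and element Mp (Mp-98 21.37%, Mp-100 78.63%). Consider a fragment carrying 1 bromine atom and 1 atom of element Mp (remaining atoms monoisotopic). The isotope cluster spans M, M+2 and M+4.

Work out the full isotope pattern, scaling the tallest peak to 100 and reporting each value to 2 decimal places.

21.50 : 100.00 : 76.91

Bromine pattern (n=1): 0.5070 : 0.4930
Element Mp pattern (n=1): 0.2137 : 0.7863
Convolve the two distributions (both contribute in 2-u steps):
  M: 0.5070×0.2137 = 0.108346
  M+2: 0.5070×0.7863 + 0.4930×0.2137 = 0.504008
  M+4: 0.4930×0.7863 = 0.387646
Scale to base peak (0.504008) = 100: 21.50 : 100.00 : 76.91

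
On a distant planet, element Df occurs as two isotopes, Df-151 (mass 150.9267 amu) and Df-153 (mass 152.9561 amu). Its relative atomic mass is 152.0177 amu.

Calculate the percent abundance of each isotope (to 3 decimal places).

Writing the weighted mean with unknown fraction x of Df-151:
150.9267·x + 152.9561·(1 − x) = 152.0177
(150.9267 − 152.9561)·x = 152.0177 − 152.9561
x = -0.9384 / -2.0294 = 0.46240 → 46.240% Df-151, 53.760% Df-153.

Df-151: 46.240%, Df-153: 53.760%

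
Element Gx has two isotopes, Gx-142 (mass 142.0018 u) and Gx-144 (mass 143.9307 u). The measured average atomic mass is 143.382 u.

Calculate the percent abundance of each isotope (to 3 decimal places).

With x = fraction of Gx-142 (so Gx-144 is 1 − x):
142.0018·x + 143.9307·(1 − x) = 143.382
(142.0018 − 143.9307)·x = 143.382 − 143.9307
x = -0.5487 / -1.9289 = 0.28446 → 28.446% Gx-142, 71.554% Gx-144.

Gx-142: 28.446%, Gx-144: 71.554%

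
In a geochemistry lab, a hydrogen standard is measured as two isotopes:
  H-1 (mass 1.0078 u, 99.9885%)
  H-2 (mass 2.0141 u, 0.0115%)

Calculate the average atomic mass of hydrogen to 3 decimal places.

1.008 u

The abundance-weighted mean is 0.999885 × 1.0078 + 0.000115 × 2.0141
= 1.00768 + 0.00023 = 1.00791 u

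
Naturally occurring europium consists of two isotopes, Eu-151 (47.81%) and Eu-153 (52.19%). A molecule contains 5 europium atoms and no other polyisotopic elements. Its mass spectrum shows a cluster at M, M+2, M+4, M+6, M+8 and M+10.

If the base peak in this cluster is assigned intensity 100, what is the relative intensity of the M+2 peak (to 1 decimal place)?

42.0

Term probabilities: M 0.0250, M+2 0.1363, M+4 0.2977, M+6 0.3249, M+8 0.1774, M+10 0.0387. Base peak = M+6.
P(M+6) = C(5,3) × 0.4781^2 × 0.5219^3 = 10 × 0.22857961 × 0.14215492 = 0.324937 (base)
P(M+2) = C(5,1) × 0.4781^4 × 0.5219^1 = 5 × 0.05224864 × 0.5219 = 0.136343
Relative intensity = 0.136343 / 0.324937 × 100 = 42.0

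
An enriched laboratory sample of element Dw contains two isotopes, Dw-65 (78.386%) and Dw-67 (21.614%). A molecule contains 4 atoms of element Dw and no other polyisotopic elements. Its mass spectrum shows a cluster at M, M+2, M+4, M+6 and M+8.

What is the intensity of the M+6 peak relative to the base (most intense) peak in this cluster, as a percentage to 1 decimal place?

7.6%

Binomial terms of (0.78386 + 0.21614)^4: M 0.3775, M+2 0.4164, M+4 0.1722, M+6 0.0317, M+8 0.0022 → M+2 is the base peak.
P(M+2) = C(4,1) × 0.78386^3 × 0.21614^1 = 4 × 0.48163219 × 0.21614 = 0.416400 (base)
P(M+6) = C(4,3) × 0.78386^1 × 0.21614^3 = 4 × 0.78386 × 0.0100973 = 0.031659
Relative intensity = 0.031659 / 0.416400 × 100 = 7.6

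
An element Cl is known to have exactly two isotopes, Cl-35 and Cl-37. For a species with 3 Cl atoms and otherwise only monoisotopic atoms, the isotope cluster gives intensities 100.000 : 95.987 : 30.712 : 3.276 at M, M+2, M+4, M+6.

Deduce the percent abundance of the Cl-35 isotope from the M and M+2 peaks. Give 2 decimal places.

75.76%

Let p = fractional abundance of Cl-35. I(M+2)/I(M) = [C(3,1)·p^2·(1−p)] / p^3 = 3·(1−p)/p = 95.987/100.000 = 0.9599
(1−p)/p = 0.9599/3 = 0.3200  ⇒  p = 1/(1 + 0.3200) = 0.7576
Cl-35: 75.76%, Cl-37: 24.24%.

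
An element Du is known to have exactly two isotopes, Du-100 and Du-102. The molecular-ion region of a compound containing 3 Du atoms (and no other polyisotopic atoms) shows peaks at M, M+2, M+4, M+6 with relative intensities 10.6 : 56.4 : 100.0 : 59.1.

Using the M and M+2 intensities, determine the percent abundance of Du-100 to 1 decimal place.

36.1%

Let p = fractional abundance of Du-100. I(M+2)/I(M) = [C(3,1)·p^2·(1−p)] / p^3 = 3·(1−p)/p = 56.4/10.6 = 5.3208
(1−p)/p = 5.3208/3 = 1.7736  ⇒  p = 1/(1 + 1.7736) = 0.3605
Du-100: 36.1%, Du-102: 63.9%.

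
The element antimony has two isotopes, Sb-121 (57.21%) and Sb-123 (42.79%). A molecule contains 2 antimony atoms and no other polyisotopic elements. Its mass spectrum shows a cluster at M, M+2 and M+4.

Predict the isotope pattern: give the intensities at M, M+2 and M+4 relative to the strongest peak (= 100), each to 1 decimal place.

66.8 : 100.0 : 37.4

Expanding (0.5721 + 0.4279)^2:
P(M) = 0.5721^2 = 0.327298
P(M+2) = 2 × 0.5721^1 × 0.4279^1 = 0.489603
P(M+4) = 0.4279^2 = 0.183098
The M+2 peak is largest (0.489603); scaling to 100 gives 66.8 : 100.0 : 37.4.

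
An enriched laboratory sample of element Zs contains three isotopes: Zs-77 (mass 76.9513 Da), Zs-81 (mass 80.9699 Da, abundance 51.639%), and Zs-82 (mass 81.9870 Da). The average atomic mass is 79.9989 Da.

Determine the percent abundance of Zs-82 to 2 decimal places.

Let x and y be the fractions of Zs-77 and Zs-82. Then x + y = 1 − 0.51639 = 0.48361 and 76.9513x + 81.9870y = 79.9989 − 0.51639×80.9699 = 38.186853339.
Substituting: 76.9513x + 81.9870(0.48361 − x) = 38.186853339
(76.9513 − 81.9870)x = -1.462879731  ⇒  x = 0.29050, y = 0.19311
Zs-77: 29.05%, Zs-82: 19.31%.

19.31%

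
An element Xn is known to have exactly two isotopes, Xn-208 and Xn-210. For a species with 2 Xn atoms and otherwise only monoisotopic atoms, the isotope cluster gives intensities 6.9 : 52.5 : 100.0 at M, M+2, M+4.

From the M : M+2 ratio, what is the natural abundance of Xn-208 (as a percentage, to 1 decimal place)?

20.8%

Let p = fractional abundance of Xn-208. I(M+2)/I(M) = [C(2,1)·p^1·(1−p)] / p^2 = 2·(1−p)/p = 52.5/6.9 = 7.6087
(1−p)/p = 7.6087/2 = 3.8043  ⇒  p = 1/(1 + 3.8043) = 0.2081
Xn-208: 20.8%, Xn-210: 79.2%.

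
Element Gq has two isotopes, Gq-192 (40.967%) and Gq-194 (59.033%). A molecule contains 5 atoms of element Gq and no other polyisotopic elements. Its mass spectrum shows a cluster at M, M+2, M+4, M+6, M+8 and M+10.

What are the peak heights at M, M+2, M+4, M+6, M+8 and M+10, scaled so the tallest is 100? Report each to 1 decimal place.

3.3 : 24.1 : 69.4 : 100.0 : 72.0 : 20.8

Expanding (0.40967 + 0.59033)^5:
P(M) = 0.40967^5 = 0.011539
P(M+2) = 5 × 0.40967^4 × 0.59033^1 = 0.083138
P(M+4) = 10 × 0.40967^3 × 0.59033^2 = 0.239603
P(M+6) = 10 × 0.40967^2 × 0.59033^3 = 0.345265
P(M+8) = 5 × 0.40967^1 × 0.59033^4 = 0.248762
P(M+10) = 0.59033^5 = 0.071693
The M+6 peak is largest (0.345265); scaling to 100 gives 3.3 : 24.1 : 69.4 : 100.0 : 72.0 : 20.8.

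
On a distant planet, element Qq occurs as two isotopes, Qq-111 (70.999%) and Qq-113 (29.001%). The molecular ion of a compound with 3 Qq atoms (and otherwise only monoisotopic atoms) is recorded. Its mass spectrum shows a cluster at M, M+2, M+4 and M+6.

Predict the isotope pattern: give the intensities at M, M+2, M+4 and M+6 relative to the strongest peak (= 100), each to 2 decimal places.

81.61 : 100.00 : 40.85 : 5.56

Expanding (0.70999 + 0.29001)^3:
P(M) = 0.70999^3 = 0.357896
P(M+2) = 3 × 0.70999^2 × 0.29001^1 = 0.438570
P(M+4) = 3 × 0.70999^1 × 0.29001^2 = 0.179143
P(M+6) = 0.29001^3 = 0.024392
The M+2 peak is largest (0.438570); scaling to 100 gives 81.61 : 100.00 : 40.85 : 5.56.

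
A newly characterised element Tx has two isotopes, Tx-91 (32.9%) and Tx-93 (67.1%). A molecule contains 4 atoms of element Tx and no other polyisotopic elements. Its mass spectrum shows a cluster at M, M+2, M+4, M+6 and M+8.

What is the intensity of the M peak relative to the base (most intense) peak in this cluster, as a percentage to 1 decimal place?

2.9%

Binomial terms of (0.329 + 0.671)^4: M 0.0117, M+2 0.0956, M+4 0.2924, M+6 0.3976, M+8 0.2027 → M+6 is the base peak.
P(M+6) = C(4,3) × 0.329^1 × 0.671^3 = 4 × 0.3290 × 0.30211171 = 0.397579 (base)
P(M) = C(4,0) × 0.329^4 × 0.671^0 = 1 × 0.01171611 × 1.0000 = 0.011716
Relative intensity = 0.011716 / 0.397579 × 100 = 2.9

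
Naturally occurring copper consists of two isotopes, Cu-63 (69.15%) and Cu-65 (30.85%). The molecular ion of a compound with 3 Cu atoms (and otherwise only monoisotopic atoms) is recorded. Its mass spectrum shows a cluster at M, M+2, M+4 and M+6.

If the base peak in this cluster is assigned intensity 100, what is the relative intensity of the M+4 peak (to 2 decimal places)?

Binomial terms of (0.6915 + 0.3085)^3: M 0.3307, M+2 0.4425, M+4 0.1974, M+6 0.0294 → M+2 is the base peak.
P(M+2) = C(3,1) × 0.6915^2 × 0.3085^1 = 3 × 0.47817225 × 0.3085 = 0.442548 (base)
P(M+4) = C(3,2) × 0.6915^1 × 0.3085^2 = 3 × 0.6915 × 0.09517225 = 0.197435
Relative intensity = 0.197435 / 0.442548 × 100 = 44.61

44.61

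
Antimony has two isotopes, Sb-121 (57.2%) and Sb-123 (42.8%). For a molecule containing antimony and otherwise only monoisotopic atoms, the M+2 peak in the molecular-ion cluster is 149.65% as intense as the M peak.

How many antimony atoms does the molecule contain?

The M+2/M ratio from n Sb atoms is n · q/p = n · 0.428/0.572.
n = 1.4965 × 0.572/0.428 = 2.00 ≈ 2

2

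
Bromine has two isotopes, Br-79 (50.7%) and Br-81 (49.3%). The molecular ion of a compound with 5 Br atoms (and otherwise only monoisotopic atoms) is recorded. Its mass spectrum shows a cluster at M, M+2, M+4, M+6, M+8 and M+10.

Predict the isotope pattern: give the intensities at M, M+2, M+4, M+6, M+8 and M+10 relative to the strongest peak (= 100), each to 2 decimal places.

Expanding (0.507 + 0.493)^5:
P(M) = 0.507^5 = 0.033500
P(M+2) = 5 × 0.507^4 × 0.493^1 = 0.162873
P(M+4) = 10 × 0.507^3 × 0.493^2 = 0.316751
P(M+6) = 10 × 0.507^2 × 0.493^3 = 0.308004
P(M+8) = 5 × 0.507^1 × 0.493^4 = 0.149750
P(M+10) = 0.493^5 = 0.029123
The M+4 peak is largest (0.316751); scaling to 100 gives 10.58 : 51.42 : 100.00 : 97.24 : 47.28 : 9.19.

10.58 : 51.42 : 100.00 : 97.24 : 47.28 : 9.19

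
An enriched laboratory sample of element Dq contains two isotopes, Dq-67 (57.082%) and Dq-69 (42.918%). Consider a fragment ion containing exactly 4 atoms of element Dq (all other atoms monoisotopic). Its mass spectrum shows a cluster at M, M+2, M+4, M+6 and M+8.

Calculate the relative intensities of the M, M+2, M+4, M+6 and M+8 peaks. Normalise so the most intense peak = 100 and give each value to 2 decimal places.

The 4 Dq atoms are independent, so intensities follow the terms of (0.57082 + 0.42918)^4.
P(M) = 0.57082^4 = 0.106169
P(M+2) = 4 × 0.57082^3 × 0.42918^1 = 0.319299
P(M+4) = 6 × 0.57082^2 × 0.42918^2 = 0.360105
P(M+6) = 4 × 0.57082^1 × 0.42918^3 = 0.180500
P(M+8) = 0.42918^4 = 0.033928
The M+4 peak is largest (0.360105); scaling to 100 gives 29.48 : 88.67 : 100.00 : 50.12 : 9.42.

29.48 : 88.67 : 100.00 : 50.12 : 9.42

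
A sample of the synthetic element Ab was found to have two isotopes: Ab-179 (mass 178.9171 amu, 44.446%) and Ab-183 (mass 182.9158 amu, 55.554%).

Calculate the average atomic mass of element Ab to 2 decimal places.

181.14 amu

The abundance-weighted mean is 0.44446 × 178.9171 + 0.55554 × 182.9158
= 79.52149 + 101.61704 = 181.13853 amu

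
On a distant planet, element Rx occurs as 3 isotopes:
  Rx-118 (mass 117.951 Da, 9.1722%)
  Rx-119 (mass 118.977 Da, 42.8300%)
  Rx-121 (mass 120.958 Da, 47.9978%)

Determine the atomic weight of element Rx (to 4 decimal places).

119.8337 Da

Weight each isotope mass by its fractional abundance: 0.091722 × 117.951 + 0.428300 × 118.977 + 0.479978 × 120.958
= 10.81870 + 50.95785 + 58.05718 = 119.83373 Da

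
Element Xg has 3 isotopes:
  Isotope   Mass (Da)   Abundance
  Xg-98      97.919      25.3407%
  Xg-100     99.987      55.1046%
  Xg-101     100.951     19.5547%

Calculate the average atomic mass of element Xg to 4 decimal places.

Ar = Σ fᵢ·mᵢ = 0.253407 × 97.919 + 0.551046 × 99.987 + 0.195547 × 100.951
= 24.81336 + 55.09744 + 19.74067 = 99.65147 Da

99.6515 Da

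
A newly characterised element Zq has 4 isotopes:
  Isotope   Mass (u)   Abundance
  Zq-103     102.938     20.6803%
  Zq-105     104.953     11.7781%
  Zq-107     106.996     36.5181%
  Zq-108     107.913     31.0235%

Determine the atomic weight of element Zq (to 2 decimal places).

106.20 u

Weight each isotope mass by its fractional abundance: 0.206803 × 102.938 + 0.117781 × 104.953 + 0.365181 × 106.996 + 0.310235 × 107.913
= 21.2879 + 12.3615 + 39.0729 + 33.4784 = 106.2007 u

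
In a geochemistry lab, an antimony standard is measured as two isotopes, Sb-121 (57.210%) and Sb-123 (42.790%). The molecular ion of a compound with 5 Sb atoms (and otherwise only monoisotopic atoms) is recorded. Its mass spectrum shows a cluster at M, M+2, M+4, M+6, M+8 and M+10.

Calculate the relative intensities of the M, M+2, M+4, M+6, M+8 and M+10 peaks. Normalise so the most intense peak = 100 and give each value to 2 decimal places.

17.88 : 66.85 : 100.00 : 74.79 : 27.97 : 4.18

Expanding (0.57210 + 0.42790)^5:
P(M) = 0.57210^5 = 0.061286
P(M+2) = 5 × 0.57210^4 × 0.42790^1 = 0.229192
P(M+4) = 10 × 0.57210^3 × 0.42790^2 = 0.342847
P(M+6) = 10 × 0.57210^2 × 0.42790^3 = 0.256431
P(M+8) = 5 × 0.57210^1 × 0.42790^4 = 0.095898
P(M+10) = 0.42790^5 = 0.014345
The M+4 peak is largest (0.342847); scaling to 100 gives 17.88 : 66.85 : 100.00 : 74.79 : 27.97 : 4.18.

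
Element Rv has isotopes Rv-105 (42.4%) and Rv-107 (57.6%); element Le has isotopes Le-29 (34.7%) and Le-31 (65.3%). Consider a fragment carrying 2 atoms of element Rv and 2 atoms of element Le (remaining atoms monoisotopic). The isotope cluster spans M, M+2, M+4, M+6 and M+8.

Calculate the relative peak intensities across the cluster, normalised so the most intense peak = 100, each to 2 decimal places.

Element Rv pattern (n=2): 0.179776 : 0.488448 : 0.331776
Element Le pattern (n=2): 0.120409 : 0.453182 : 0.426409
Convolve the two distributions (both contribute in 2-u steps):
  M: 0.179776×0.120409 = 0.021647
  M+2: 0.179776×0.453182 + 0.488448×0.120409 = 0.140285
  M+4: 0.179776×0.426409 + 0.488448×0.453182 + 0.331776×0.120409 = 0.337963
  M+6: 0.488448×0.426409 + 0.331776×0.453182 = 0.358634
  M+8: 0.331776×0.426409 = 0.141472
Scale to base peak (0.358634) = 100: 6.04 : 39.12 : 94.24 : 100.00 : 39.45

6.04 : 39.12 : 94.24 : 100.00 : 39.45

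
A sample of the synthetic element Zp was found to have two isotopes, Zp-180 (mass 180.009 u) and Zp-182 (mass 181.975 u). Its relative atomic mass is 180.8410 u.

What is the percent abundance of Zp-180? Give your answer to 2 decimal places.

57.68%

With x = fraction of Zp-180 (so Zp-182 is 1 − x):
180.009·x + 181.975·(1 − x) = 180.8410
(180.009 − 181.975)·x = 180.8410 − 181.975
x = -1.1340 / -1.966 = 0.57681 → 57.68% Zp-180, 42.32% Zp-182.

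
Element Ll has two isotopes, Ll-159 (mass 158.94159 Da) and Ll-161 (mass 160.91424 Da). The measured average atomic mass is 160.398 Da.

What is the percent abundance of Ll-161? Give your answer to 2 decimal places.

Let x be the fractional abundance of Ll-159; then Ll-161 has abundance 1 − x.
158.94159·x + 160.91424·(1 − x) = 160.398
(158.94159 − 160.91424)·x = 160.398 − 160.91424
x = -0.51624 / -1.97265 = 0.26170 → 26.17% Ll-159, 73.83% Ll-161.

73.83%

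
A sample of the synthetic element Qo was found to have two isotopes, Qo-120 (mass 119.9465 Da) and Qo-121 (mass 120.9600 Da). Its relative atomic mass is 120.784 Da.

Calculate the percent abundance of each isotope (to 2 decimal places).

Writing the weighted mean with unknown fraction x of Qo-120:
119.9465·x + 120.9600·(1 − x) = 120.784
(119.9465 − 120.9600)·x = 120.784 − 120.9600
x = -0.1760 / -1.0135 = 0.17366 → 17.37% Qo-120, 82.63% Qo-121.

Qo-120: 17.37%, Qo-121: 82.63%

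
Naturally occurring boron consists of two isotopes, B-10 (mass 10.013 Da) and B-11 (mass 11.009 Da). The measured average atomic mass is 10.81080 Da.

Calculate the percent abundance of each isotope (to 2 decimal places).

B-10: 19.90%, B-11: 80.10%

Writing the weighted mean with unknown fraction x of B-10:
10.013·x + 11.009·(1 − x) = 10.81080
(10.013 − 11.009)·x = 10.81080 − 11.009
x = -0.19820 / -0.996 = 0.19900 → 19.90% B-10, 80.10% B-11.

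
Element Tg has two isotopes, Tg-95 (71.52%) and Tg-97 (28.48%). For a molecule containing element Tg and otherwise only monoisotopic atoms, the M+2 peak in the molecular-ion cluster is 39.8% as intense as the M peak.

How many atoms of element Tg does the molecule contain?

The M+2/M ratio from n Tg atoms is n · q/p = n · 0.2848/0.7152.
n = 0.398 × 0.7152/0.2848 = 1.00 ≈ 1

1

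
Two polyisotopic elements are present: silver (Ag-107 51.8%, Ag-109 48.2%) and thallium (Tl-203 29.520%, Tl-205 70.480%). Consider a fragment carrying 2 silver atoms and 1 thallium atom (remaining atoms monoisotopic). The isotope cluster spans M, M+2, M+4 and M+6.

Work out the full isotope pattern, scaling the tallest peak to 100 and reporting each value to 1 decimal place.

Silver pattern (n=2): 0.268324 : 0.499352 : 0.232324
Thallium pattern (n=1): 0.2952 : 0.7048
Convolve the two distributions (both contribute in 2-u steps):
  M: 0.268324×0.2952 = 0.079209
  M+2: 0.268324×0.7048 + 0.499352×0.2952 = 0.336523
  M+4: 0.499352×0.7048 + 0.232324×0.2952 = 0.420525
  M+6: 0.232324×0.7048 = 0.163742
Scale to base peak (0.420525) = 100: 18.8 : 80.0 : 100.0 : 38.9

18.8 : 80.0 : 100.0 : 38.9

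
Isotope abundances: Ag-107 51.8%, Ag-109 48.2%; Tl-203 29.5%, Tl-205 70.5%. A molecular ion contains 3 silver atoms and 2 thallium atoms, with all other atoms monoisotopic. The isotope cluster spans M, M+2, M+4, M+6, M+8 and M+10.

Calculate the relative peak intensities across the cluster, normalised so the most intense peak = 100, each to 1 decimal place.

3.4 : 26.0 : 74.2 : 100.0 : 64.1 : 15.8

Silver pattern (n=3): 0.13899183 : 0.3879965 : 0.3610315 : 0.11198017
Thallium pattern (n=2): 0.087025 : 0.41595 : 0.497025
Convolve the two distributions (both contribute in 2-u steps):
  M: 0.13899183×0.087025 = 0.012096
  M+2: 0.13899183×0.41595 + 0.3879965×0.087025 = 0.091579
  M+4: 0.13899183×0.497025 + 0.3879965×0.41595 + 0.3610315×0.087025 = 0.261888
  M+6: 0.3879965×0.497025 + 0.3610315×0.41595 + 0.11198017×0.087025 = 0.352760
  M+8: 0.3610315×0.497025 + 0.11198017×0.41595 = 0.226020
  M+10: 0.11198017×0.497025 = 0.055657
Scale to base peak (0.352760) = 100: 3.4 : 26.0 : 74.2 : 100.0 : 64.1 : 15.8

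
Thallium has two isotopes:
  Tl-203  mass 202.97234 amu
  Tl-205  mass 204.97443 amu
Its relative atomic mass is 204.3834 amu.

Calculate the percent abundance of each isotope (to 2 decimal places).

Let x be the fractional abundance of Tl-203; then Tl-205 has abundance 1 − x.
202.97234·x + 204.97443·(1 − x) = 204.3834
(202.97234 − 204.97443)·x = 204.3834 − 204.97443
x = -0.59103 / -2.00209 = 0.29521 → 29.52% Tl-203, 70.48% Tl-205.

Tl-203: 29.52%, Tl-205: 70.48%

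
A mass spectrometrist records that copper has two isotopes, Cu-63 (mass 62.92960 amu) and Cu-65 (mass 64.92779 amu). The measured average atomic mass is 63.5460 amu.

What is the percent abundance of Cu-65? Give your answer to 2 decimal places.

30.85%

Let x be the fractional abundance of Cu-63; then Cu-65 has abundance 1 − x.
62.92960·x + 64.92779·(1 − x) = 63.5460
(62.92960 − 64.92779)·x = 63.5460 − 64.92779
x = -1.38179 / -1.99819 = 0.69152 → 69.15% Cu-63, 30.85% Cu-65.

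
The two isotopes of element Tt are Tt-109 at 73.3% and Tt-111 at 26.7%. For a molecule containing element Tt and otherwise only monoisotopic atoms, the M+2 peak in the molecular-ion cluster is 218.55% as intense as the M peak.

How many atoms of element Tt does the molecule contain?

With n Tt atoms, P(M+2)/P(M) = C(n,1)·p^(n−1)q / p^n = n·q/p = n · 0.267/0.733.
n = 2.1855 × 0.733/0.267 = 6.00 ≈ 6

6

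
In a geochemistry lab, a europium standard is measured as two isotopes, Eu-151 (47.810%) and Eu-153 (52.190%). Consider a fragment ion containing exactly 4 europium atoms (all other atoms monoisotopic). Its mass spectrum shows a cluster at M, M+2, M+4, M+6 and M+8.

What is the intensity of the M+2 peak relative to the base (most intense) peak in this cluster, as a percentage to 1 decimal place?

Binomial terms of (0.47810 + 0.52190)^4: M 0.0522, M+2 0.2281, M+4 0.3736, M+6 0.2719, M+8 0.0742 → M+4 is the base peak.
P(M+4) = C(4,2) × 0.47810^2 × 0.52190^2 = 6 × 0.22857961 × 0.27237961 = 0.373563 (base)
P(M+2) = C(4,1) × 0.47810^3 × 0.52190^1 = 4 × 0.10928391 × 0.5219 = 0.228141
Relative intensity = 0.228141 / 0.373563 × 100 = 61.1

61.1%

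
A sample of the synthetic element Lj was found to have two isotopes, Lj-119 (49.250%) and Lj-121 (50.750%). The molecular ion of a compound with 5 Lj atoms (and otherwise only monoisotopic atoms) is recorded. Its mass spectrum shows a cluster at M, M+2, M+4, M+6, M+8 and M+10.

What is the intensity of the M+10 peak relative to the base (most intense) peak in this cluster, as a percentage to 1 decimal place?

10.6%

(0.49250 + 0.50750)^5 gives M 0.0290, M+2 0.1493, M+4 0.3077, M+6 0.3170, M+8 0.1634, M+10 0.0337; the largest is M+6.
P(M+6) = C(5,3) × 0.49250^2 × 0.50750^3 = 10 × 0.24255625 × 0.1307098 = 0.317045 (base)
P(M+10) = C(5,5) × 0.49250^0 × 0.50750^5 = 1 × 1.0000 × 0.03366513 = 0.033665
Relative intensity = 0.033665 / 0.317045 × 100 = 10.6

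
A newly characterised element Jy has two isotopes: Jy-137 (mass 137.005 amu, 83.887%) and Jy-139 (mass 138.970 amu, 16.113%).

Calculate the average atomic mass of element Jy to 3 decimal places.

137.322 amu

Weight each isotope mass by its fractional abundance: 0.83887 × 137.005 + 0.16113 × 138.970
= 114.9294 + 22.3922 = 137.3216 amu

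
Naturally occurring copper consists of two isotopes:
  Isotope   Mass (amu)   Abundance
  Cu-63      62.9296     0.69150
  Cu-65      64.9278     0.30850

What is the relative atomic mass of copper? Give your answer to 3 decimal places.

63.546 amu

The abundance-weighted mean is 0.69150 × 62.9296 + 0.30850 × 64.9278
= 43.51582 + 20.03023 = 63.54605 amu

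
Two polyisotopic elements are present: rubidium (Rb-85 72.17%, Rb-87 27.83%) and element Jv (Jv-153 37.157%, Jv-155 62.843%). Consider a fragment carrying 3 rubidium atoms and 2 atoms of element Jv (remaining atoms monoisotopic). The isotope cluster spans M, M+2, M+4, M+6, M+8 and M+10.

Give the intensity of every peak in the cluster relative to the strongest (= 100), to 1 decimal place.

13.9 : 62.9 : 100.0 : 67.5 : 20.4 : 2.3

Rubidium pattern (n=3): 0.37589809 : 0.43485841 : 0.16768892 : 0.02155458
Element Jv pattern (n=2): 0.13806426 : 0.46701147 : 0.39492426
Convolve the two distributions (both contribute in 2-u steps):
  M: 0.37589809×0.13806426 = 0.051898
  M+2: 0.37589809×0.46701147 + 0.43485841×0.13806426 = 0.235587
  M+4: 0.37589809×0.39492426 + 0.43485841×0.46701147 + 0.16768892×0.13806426 = 0.374687
  M+6: 0.43485841×0.39492426 + 0.16768892×0.46701147 + 0.02155458×0.13806426 = 0.253025
  M+8: 0.16768892×0.39492426 + 0.02155458×0.46701147 = 0.076291
  M+10: 0.02155458×0.39492426 = 0.008512
Scale to base peak (0.374687) = 100: 13.9 : 62.9 : 100.0 : 67.5 : 20.4 : 2.3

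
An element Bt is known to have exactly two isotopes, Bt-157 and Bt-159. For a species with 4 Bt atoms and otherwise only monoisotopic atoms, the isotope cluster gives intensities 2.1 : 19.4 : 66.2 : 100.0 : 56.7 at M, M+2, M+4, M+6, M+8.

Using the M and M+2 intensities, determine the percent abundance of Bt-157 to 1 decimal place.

30.2%

Let p = fractional abundance of Bt-157. I(M+2)/I(M) = [C(4,1)·p^3·(1−p)] / p^4 = 4·(1−p)/p = 19.4/2.1 = 9.2381
(1−p)/p = 9.2381/4 = 2.3095  ⇒  p = 1/(1 + 2.3095) = 0.3022
Bt-157: 30.2%, Bt-159: 69.8%.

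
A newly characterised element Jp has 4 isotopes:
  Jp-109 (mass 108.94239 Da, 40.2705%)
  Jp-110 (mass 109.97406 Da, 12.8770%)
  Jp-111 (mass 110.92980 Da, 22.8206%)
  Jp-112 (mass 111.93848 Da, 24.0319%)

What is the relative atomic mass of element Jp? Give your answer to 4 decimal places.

The abundance-weighted mean is 0.402705 × 108.94239 + 0.128770 × 109.97406 + 0.228206 × 110.92980 + 0.240319 × 111.93848
= 43.871645 + 14.161360 + 25.314846 + 26.900944 = 110.248795 Da

110.2488 Da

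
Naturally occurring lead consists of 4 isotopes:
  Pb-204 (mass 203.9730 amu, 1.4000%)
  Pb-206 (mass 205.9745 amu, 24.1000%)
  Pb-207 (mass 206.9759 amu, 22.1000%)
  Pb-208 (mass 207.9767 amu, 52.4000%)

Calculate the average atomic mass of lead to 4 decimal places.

Weight each isotope mass by its fractional abundance: 0.014000 × 203.9730 + 0.241000 × 205.9745 + 0.221000 × 206.9759 + 0.524000 × 207.9767
= 2.85562 + 49.63985 + 45.74167 + 108.97979 = 207.21693 amu

207.2169 amu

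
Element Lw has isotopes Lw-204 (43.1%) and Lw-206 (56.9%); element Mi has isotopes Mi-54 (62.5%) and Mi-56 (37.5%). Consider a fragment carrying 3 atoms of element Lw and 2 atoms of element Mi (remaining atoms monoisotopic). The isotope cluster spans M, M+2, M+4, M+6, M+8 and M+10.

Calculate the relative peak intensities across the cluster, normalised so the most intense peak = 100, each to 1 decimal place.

Element Lw pattern (n=3): 0.08006299 : 0.31709403 : 0.41862297 : 0.18422001
Element Mi pattern (n=2): 0.390625 : 0.46875 : 0.140625
Convolve the two distributions (both contribute in 2-u steps):
  M: 0.08006299×0.390625 = 0.031275
  M+2: 0.08006299×0.46875 + 0.31709403×0.390625 = 0.161394
  M+4: 0.08006299×0.140625 + 0.31709403×0.46875 + 0.41862297×0.390625 = 0.323421
  M+6: 0.31709403×0.140625 + 0.41862297×0.46875 + 0.18422001×0.390625 = 0.312782
  M+8: 0.41862297×0.140625 + 0.18422001×0.46875 = 0.145222
  M+10: 0.18422001×0.140625 = 0.025906
Scale to base peak (0.323421) = 100: 9.7 : 49.9 : 100.0 : 96.7 : 44.9 : 8.0

9.7 : 49.9 : 100.0 : 96.7 : 44.9 : 8.0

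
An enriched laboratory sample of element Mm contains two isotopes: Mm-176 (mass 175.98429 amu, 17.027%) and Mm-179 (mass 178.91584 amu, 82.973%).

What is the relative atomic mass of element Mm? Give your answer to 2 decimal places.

Ar = Σ fᵢ·mᵢ = 0.17027 × 175.98429 + 0.82973 × 178.91584
= 29.964845 + 148.451840 = 178.416685 amu

178.42 amu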